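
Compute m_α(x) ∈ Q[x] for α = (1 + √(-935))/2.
m_α(x) = x^2 - x + 234

From 2α - 1 = √(-935), squaring gives (2α - 1)^2 = -935, i.e. 4α^2 - 4α + 1 = -935, so α^2 - α + (1 + 935)/4 = 0. Since -935 ≡ 1 (mod 4), (1 + 935)/4 = 234 ∈ Z. The polynomial x^2 - x + 234 has discriminant 1 - 4·(234) = -935, which is not a perfect square in Q (d = -935 is squarefree and ≠ 1), so x^2 - x + 234 is irreducible over Q. It is the minimal polynomial of α.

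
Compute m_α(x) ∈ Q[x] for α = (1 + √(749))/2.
m_α(x) = x^2 - x - 187

From 2α - 1 = √(749), squaring gives (2α - 1)^2 = 749, i.e. 4α^2 - 4α + 1 = 749, so α^2 - α + (1 - 749)/4 = 0. Since 749 ≡ 1 (mod 4), (1 - 749)/4 = -187 ∈ Z. The polynomial x^2 - x - 187 has discriminant 1 - 4·(-187) = 749, which is not a perfect square in Q (d = 749 is squarefree and ≠ 1), so x^2 - x - 187 is irreducible over Q. It is the minimal polynomial of α.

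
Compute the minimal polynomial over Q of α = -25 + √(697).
m_α(x) = x^2 + 50x - 72

From α + 25 = √(697), squaring gives (α + 25)^2 = 697, i.e. α^2 + 50α + 625 = 697, so α^2 + 50α - 72 = 0. The discriminant of x^2 + 50x - 72 is (50)^2 - 4·(-72) = 2500 + 288 = 2788, and 4·(697) is not a perfect square in Q since 697 is squarefree and ≠ 1. Hence x^2 + 50x - 72 is irreducible over Q and is the minimal polynomial of α.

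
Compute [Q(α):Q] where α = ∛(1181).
[Q(α):Q] = 3

The minimal polynomial of α is x^3 - 1181, irreducible over Q since 1181 is not a perfect cube (so x^3 - 1181 has no rational root). Hence [Q(α):Q] = deg(m_α) = 3.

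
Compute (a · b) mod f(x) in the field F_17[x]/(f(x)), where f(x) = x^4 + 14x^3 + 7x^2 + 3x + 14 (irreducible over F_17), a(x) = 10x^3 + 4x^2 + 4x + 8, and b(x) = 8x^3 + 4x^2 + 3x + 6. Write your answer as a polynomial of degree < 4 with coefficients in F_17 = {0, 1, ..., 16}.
a · b ≡ 8x^3 + 2x^2 + 13x + 16 (mod f(x))

Multiply in F_17[x]: a(x)·b(x) = (10x^3 + 4x^2 + 4x + 8)·(8x^3 + 4x^2 + 3x + 6) = 12x^6 + 4x^5 + 10x^4 + 16x^3 + 14x + 14. This has degree ≥ 4, so divide by f(x) over F_17: 12x^6 + 4x^5 + 10x^4 + 16x^3 + 14x + 14 = (12x^2 + 6x + 12)·(x^4 + 14x^3 + 7x^2 + 3x + 14) + (8x^3 + 2x^2 + 13x + 16). Hence a·b ≡ 8x^3 + 2x^2 + 13x + 16 (mod f). (F_17[x]/(f) is a field with 17^4 = 83521 elements since f is irreducible of degree 4.)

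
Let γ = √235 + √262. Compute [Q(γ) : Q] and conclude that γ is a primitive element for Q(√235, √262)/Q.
[Q(γ) : Q] = 4 (equivalently, Q(γ) = Q(√235, √262))

Obviously Q(γ) ⊆ Q(√235, √262), and [Q(√235, √262):Q] = 4 (since 235, 262 are distinct squarefree integers > 1 with 61570 not a perfect square). To show equality we compute the minimal polynomial of γ. From γ = √235 + √262: γ^2 = 235 + 2√(61570) + 262 = 497 + 2√(61570), so γ^2 - 497 = 2√(61570); squaring, (γ^2 - 497)^2 = 4·61570, i.e. γ^4 - 994γ^2 + 247009 - 246280 = 0, i.e. γ^4 - 994γ^2 + 729 = 0. So γ is a root of x^4 - 994x^2 + 729. This polynomial is irreducible over Q: it has no rational root (each ±√235 ± √262 is irrational), and any factorization into two quadratics over Q would force √(61570) ∈ Q (pairing opposite roots) or √235, √262 ∈ Q (other pairings), all impossible. Hence [Q(γ):Q] = 4 = [Q(√235, √262):Q], so Q(γ) = Q(√235, √262).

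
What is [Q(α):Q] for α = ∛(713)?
[Q(α):Q] = 3

The minimal polynomial of α is x^3 - 713, irreducible over Q since 713 is not a perfect cube (so x^3 - 713 has no rational root). Hence [Q(α):Q] = deg(m_α) = 3.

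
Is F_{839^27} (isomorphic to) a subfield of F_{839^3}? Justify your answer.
No: F_{839^27} is not a subfield of F_{839^3}

F_{p^m} embeds in F_{p^n} iff m | n. Here 27 ∤ 3 (since 3 = 0·27 + 3 with remainder 3 ≠ 0), so F_{839^27} is not a subfield of F_{839^3}. Equivalently: if it were, the tower law would give 27 = [F_{839^27}:F_839] dividing [F_{839^3}:F_839] = 3, contradiction.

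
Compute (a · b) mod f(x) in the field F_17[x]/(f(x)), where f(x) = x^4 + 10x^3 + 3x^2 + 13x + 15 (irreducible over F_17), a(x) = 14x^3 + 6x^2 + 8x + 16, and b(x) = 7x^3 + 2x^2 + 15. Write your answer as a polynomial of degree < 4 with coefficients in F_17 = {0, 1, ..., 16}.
a · b ≡ 9x^3 + 10x^2 + 2 (mod f(x))

Multiply in F_17[x]: a(x)·b(x) = (14x^3 + 6x^2 + 8x + 16)·(7x^3 + 2x^2 + 15) = 13x^6 + 2x^5 + 15x^3 + 3x^2 + x + 2. This has degree ≥ 4, so divide by f(x) over F_17: 13x^6 + 2x^5 + 15x^3 + 3x^2 + x + 2 = (13x^2 + 8x)·(x^4 + 10x^3 + 3x^2 + 13x + 15) + (9x^3 + 10x^2 + 2). Hence a·b ≡ 9x^3 + 10x^2 + 2 (mod f). (F_17[x]/(f) is a field with 17^4 = 83521 elements since f is irreducible of degree 4.)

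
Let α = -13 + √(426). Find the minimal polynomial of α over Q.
m_α(x) = x^2 + 26x - 257

From α + 13 = √(426), squaring gives (α + 13)^2 = 426, i.e. α^2 + 26α + 169 = 426, so α^2 + 26α - 257 = 0. The discriminant of x^2 + 26x - 257 is (26)^2 - 4·(-257) = 676 + 1028 = 1704, and 4·(426) is not a perfect square in Q since 426 is squarefree and ≠ 1. Hence x^2 + 26x - 257 is irreducible over Q and is the minimal polynomial of α.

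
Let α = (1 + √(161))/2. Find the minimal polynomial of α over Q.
m_α(x) = x^2 - x - 40

From 2α - 1 = √(161), squaring gives (2α - 1)^2 = 161, i.e. 4α^2 - 4α + 1 = 161, so α^2 - α + (1 - 161)/4 = 0. Since 161 ≡ 1 (mod 4), (1 - 161)/4 = -40 ∈ Z. The polynomial x^2 - x - 40 has discriminant 1 - 4·(-40) = 161, which is not a perfect square in Q (d = 161 is squarefree and ≠ 1), so x^2 - x - 40 is irreducible over Q. It is the minimal polynomial of α.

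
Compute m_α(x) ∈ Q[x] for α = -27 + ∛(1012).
m_α(x) = x^3 + 81x^2 + 2187x + 18671

Set β = α + 27 = ∛(1012), so β^3 = 1012. Then (α + 27)^3 - 1012 = 0, i.e. α is a root of g(x) = (x + 27)^3 - 1012 = x^3 + 81x^2 + 2187x + 18671. Since g(x) = h(x + 27) where h(x) = x^3 - 1012, and h is irreducible over Q (because 1012 is not a perfect cube, so h has no rational root, and a monic cubic with no rational root is irreducible), g is also irreducible (irreducibility is preserved under the substitution x → x + 27). Hence m_α(x) = x^3 + 81x^2 + 2187x + 18671.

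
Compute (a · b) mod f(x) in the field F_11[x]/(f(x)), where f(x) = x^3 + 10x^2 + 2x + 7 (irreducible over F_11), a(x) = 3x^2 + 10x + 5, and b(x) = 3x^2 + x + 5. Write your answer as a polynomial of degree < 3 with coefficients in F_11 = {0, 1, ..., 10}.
a · b ≡ 9x^2 + 7x + 6 (mod f(x))

Multiply in F_11[x]: a(x)·b(x) = (3x^2 + 10x + 5)·(3x^2 + x + 5) = 9x^4 + 7x^2 + 3. This has degree ≥ 3, so divide by f(x) over F_11: 9x^4 + 7x^2 + 3 = (9x + 9)·(x^3 + 10x^2 + 2x + 7) + (9x^2 + 7x + 6). Hence a·b ≡ 9x^2 + 7x + 6 (mod f). (F_11[x]/(f) is a field with 11^3 = 1331 elements since f is irreducible of degree 3.)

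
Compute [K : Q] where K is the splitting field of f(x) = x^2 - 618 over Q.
[K : Q] = 2

f(x) = x^2 - 618 factors as (x - √618)(x + √618). The splitting field is K = Q(√618). Since 618 is squarefree and > 1, it is not a perfect square, so x^2 - 618 is irreducible over Q and [Q(√618) : Q] = 2. Hence [K : Q] = 2.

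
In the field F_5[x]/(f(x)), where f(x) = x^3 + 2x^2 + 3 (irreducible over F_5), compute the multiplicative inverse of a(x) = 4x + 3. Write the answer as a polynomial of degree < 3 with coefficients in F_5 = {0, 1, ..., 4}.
a(x)^(-1) ≡ 2x^2 (mod f(x))

Since f is irreducible over F_5, F_5[x]/(f) is a field and a(x) ≠ 0 has an inverse. Apply the extended Euclidean algorithm to f(x) and a(x) in F_5[x]: f(x) = (4x^2)·a(x) + (3). The last nonzero remainder is the constant 3 = gcd(f, a) in F_5. Back-substituting through the division chain expresses 3 = s(x)·a(x) + t(x)·f(x) with s(x) ≡ x^2 (mod f), so (x^2)·a(x) ≡ 3 (mod f). Multiplying by 3^(-1) ≡ 2 in F_5 gives a(x)^(-1) ≡ 2·(x^2) ≡ 2x^2 (mod f). Check: (4x + 3)·(2x^2) = 3x^3 + x^2 ≡ 1 (mod x^3 + 2x^2 + 3).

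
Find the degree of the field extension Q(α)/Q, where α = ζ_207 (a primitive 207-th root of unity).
[Q(α):Q] = 132

The minimal polynomial of ζ_207 over Q is the 207-th cyclotomic polynomial Φ_207(x), which is irreducible over Q and has degree φ(207) = 132. Hence [Q(α):Q] = φ(207) = 132.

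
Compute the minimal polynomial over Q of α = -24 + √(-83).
m_α(x) = x^2 + 48x + 659

From α + 24 = √(-83), squaring gives (α + 24)^2 = -83, i.e. α^2 + 48α + 576 = -83, so α^2 + 48α + 659 = 0. The discriminant of x^2 + 48x + 659 is (48)^2 - 4·(659) = 2304 - 2636 = -332, and 4·(-83) is not a perfect square in Q since -83 is squarefree and ≠ 1. Hence x^2 + 48x + 659 is irreducible over Q and is the minimal polynomial of α.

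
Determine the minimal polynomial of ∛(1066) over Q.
m_α(x) = x^3 - 1066

α satisfies α^3 = 1066, so x^3 - 1066 annihilates α. By the rational root test, a rational root p/q (in lowest terms) of x^3 - 1066 would satisfy p^3 = 1066 q^3, forcing q = 1 and p^3 = 1066; but 1066 is not a perfect cube, contradiction. A monic cubic over Q with no rational root is irreducible (any nontrivial factorization would include a linear factor). Hence x^3 - 1066 is the minimal polynomial of α, and in particular [Q(α):Q] = 3.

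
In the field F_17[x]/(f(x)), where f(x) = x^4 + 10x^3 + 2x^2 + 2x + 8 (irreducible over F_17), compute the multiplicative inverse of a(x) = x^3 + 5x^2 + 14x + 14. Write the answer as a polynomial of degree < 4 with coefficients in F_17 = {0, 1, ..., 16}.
a(x)^(-1) ≡ 8x^3 + x^2 + 13x + 10 (mod f(x))

Since f is irreducible over F_17, F_17[x]/(f) is a field and a(x) ≠ 0 has an inverse. Apply the extended Euclidean algorithm to f(x) and a(x) in F_17[x]: f(x) = (x + 5)·a(x) + (14x^2 + 3x + 6);  a(x) = (11x + 15)·(14x^2 + 3x + 6) + (5x + 9);  (14x^2 + 3x + 6) = (13x + 1)·(5x + 9) + (14). The last nonzero remainder is the constant 14 = gcd(f, a) in F_17. Back-substituting through the division chain expresses 14 = s(x)·a(x) + t(x)·f(x) with s(x) ≡ 10x^3 + 14x^2 + 12x + 4 (mod f), so (10x^3 + 14x^2 + 12x + 4)·a(x) ≡ 14 (mod f). Multiplying by 14^(-1) ≡ 11 in F_17 gives a(x)^(-1) ≡ 11·(10x^3 + 14x^2 + 12x + 4) ≡ 8x^3 + x^2 + 13x + 10 (mod f). Check: (x^3 + 5x^2 + 14x + 14)·(8x^3 + x^2 + 13x + 10) = 8x^6 + 7x^5 + 11x^4 + 14x^3 + 8x^2 + 16x + 4 ≡ 1 (mod x^4 + 10x^3 + 2x^2 + 2x + 8).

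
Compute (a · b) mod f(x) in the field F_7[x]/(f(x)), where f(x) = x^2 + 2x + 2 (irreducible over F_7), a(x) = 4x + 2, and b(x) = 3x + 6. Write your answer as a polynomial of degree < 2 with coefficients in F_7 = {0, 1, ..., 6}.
a · b ≡ 6x + 2 (mod f(x))

Multiply in F_7[x]: a(x)·b(x) = (4x + 2)·(3x + 6) = 5x^2 + 2x + 5. This has degree ≥ 2, so divide by f(x) over F_7: 5x^2 + 2x + 5 = (5)·(x^2 + 2x + 2) + (6x + 2). Hence a·b ≡ 6x + 2 (mod f). (F_7[x]/(f) is a field with 7^2 = 49 elements since f is irreducible of degree 2.)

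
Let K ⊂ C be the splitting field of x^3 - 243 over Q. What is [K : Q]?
[K : Q] = 6

The roots of x^3 - 243 are ∛243, ω∛243, ω^2∛243 where ω = e^(2πi/3) is a primitive cube root of unity, so K = Q(∛243, ω). Now [Q(∛243):Q] = 3 (since 243 is not a perfect cube, x^3 - 243 is irreducible) and [Q(ω):Q] = 2. Both 2 and 3 divide [K:Q], and [K:Q] ≤ 3·2 = 6, so [K:Q] = 6. (Equivalently: Q(∛243) ⊂ R but ω ∉ R, so [K : Q(∛243)] = 2.)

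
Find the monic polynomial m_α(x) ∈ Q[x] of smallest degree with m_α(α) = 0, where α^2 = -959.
m_α(x) = x^2 + 959

α satisfies α^2 + 959 = 0, so x^2 + 959 annihilates α. Since d = -959 is squarefree and ≠ 1, it is not a perfect square in Q, so x^2 + 959 has no rational root and is therefore irreducible over Q (a degree-2 polynomial over a field is irreducible iff it has no root). Hence m_α(x) = x^2 + 959.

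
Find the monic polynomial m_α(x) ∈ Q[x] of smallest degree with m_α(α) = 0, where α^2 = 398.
m_α(x) = x^2 - 398

α satisfies α^2 - 398 = 0, so x^2 - 398 annihilates α. Since d = 398 is squarefree and ≠ 1, it is not a perfect square in Q, so x^2 - 398 has no rational root and is therefore irreducible over Q (a degree-2 polynomial over a field is irreducible iff it has no root). Hence m_α(x) = x^2 - 398.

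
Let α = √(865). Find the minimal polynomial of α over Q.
m_α(x) = x^2 - 865

α satisfies α^2 - 865 = 0, so x^2 - 865 annihilates α. Since d = 865 is squarefree and ≠ 1, it is not a perfect square in Q, so x^2 - 865 has no rational root and is therefore irreducible over Q (a degree-2 polynomial over a field is irreducible iff it has no root). Hence m_α(x) = x^2 - 865.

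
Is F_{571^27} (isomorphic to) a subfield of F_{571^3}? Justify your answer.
No: F_{571^27} is not a subfield of F_{571^3}

F_{p^m} embeds in F_{p^n} iff m | n. Here 27 ∤ 3 (since 3 = 0·27 + 3 with remainder 3 ≠ 0), so F_{571^27} is not a subfield of F_{571^3}. Equivalently: if it were, the tower law would give 27 = [F_{571^27}:F_571] dividing [F_{571^3}:F_571] = 3, contradiction.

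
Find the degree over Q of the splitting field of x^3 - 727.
[K : Q] = 6

The roots of x^3 - 727 are ∛727, ω∛727, ω^2∛727 where ω = e^(2πi/3) is a primitive cube root of unity, so K = Q(∛727, ω). Now [Q(∛727):Q] = 3 (since 727 is not a perfect cube, x^3 - 727 is irreducible) and [Q(ω):Q] = 2. Both 2 and 3 divide [K:Q], and [K:Q] ≤ 3·2 = 6, so [K:Q] = 6. (Equivalently: Q(∛727) ⊂ R but ω ∉ R, so [K : Q(∛727)] = 2.)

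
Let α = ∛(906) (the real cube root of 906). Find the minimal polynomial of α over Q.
m_α(x) = x^3 - 906

α satisfies α^3 = 906, so x^3 - 906 annihilates α. By the rational root test, a rational root p/q (in lowest terms) of x^3 - 906 would satisfy p^3 = 906 q^3, forcing q = 1 and p^3 = 906; but 906 is not a perfect cube, contradiction. A monic cubic over Q with no rational root is irreducible (any nontrivial factorization would include a linear factor). Hence x^3 - 906 is the minimal polynomial of α, and in particular [Q(α):Q] = 3.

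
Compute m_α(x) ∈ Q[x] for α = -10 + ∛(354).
m_α(x) = x^3 + 30x^2 + 300x + 646

Set β = α + 10 = ∛(354), so β^3 = 354. Then (α + 10)^3 - 354 = 0, i.e. α is a root of g(x) = (x + 10)^3 - 354 = x^3 + 30x^2 + 300x + 646. Since g(x) = h(x + 10) where h(x) = x^3 - 354, and h is irreducible over Q (because 354 is not a perfect cube, so h has no rational root, and a monic cubic with no rational root is irreducible), g is also irreducible (irreducibility is preserved under the substitution x → x + 10). Hence m_α(x) = x^3 + 30x^2 + 300x + 646.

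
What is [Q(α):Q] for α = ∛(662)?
[Q(α):Q] = 3

The minimal polynomial of α is x^3 - 662, irreducible over Q since 662 is not a perfect cube (so x^3 - 662 has no rational root). Hence [Q(α):Q] = deg(m_α) = 3.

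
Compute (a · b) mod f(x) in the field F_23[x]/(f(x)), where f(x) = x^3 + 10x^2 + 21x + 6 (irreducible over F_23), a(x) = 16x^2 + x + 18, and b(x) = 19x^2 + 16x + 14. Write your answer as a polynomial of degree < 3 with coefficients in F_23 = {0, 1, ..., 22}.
a · b ≡ 21x^2 + 9x + 6 (mod f(x))

Multiply in F_23[x]: a(x)·b(x) = (16x^2 + x + 18)·(19x^2 + 16x + 14) = 5x^4 + 22x^3 + 7x^2 + 3x + 22. This has degree ≥ 3, so divide by f(x) over F_23: 5x^4 + 22x^3 + 7x^2 + 3x + 22 = (5x + 18)·(x^3 + 10x^2 + 21x + 6) + (21x^2 + 9x + 6). Hence a·b ≡ 21x^2 + 9x + 6 (mod f). (F_23[x]/(f) is a field with 23^3 = 12167 elements since f is irreducible of degree 3.)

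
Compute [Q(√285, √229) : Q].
[Q(√285, √229) : Q] = 4

[Q(√285):Q] = 2 (min poly x^2 - 285, irreducible since 285 is squarefree > 1). For the top step, suppose √229 ∈ Q(√285), say √229 = c + d√285 with c, d ∈ Q. Squaring: 229 = c^2 + 285d^2 + 2cd√285. Since √285 ∉ Q this forces 2cd = 0. If d = 0 then √229 = c ∈ Q, contradicting 229 squarefree > 1. If c = 0 then 229 = 285d^2, so 285·229 = (285d)^2 is a perfect square in Q — but 285·229 = 65265 is not a perfect square (since 285 and 229 are distinct squarefree integers). Contradiction. Hence √229 ∉ Q(√285), so x^2 - 229 stays irreducible over Q(√285) and [Q(√285, √229) : Q(√285)] = 2. By the tower law, [Q(√285, √229) : Q] = 2 · 2 = 4.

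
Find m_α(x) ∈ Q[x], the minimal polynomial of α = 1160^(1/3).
m_α(x) = x^3 - 1160

α satisfies α^3 = 1160, so x^3 - 1160 annihilates α. By the rational root test, a rational root p/q (in lowest terms) of x^3 - 1160 would satisfy p^3 = 1160 q^3, forcing q = 1 and p^3 = 1160; but 1160 is not a perfect cube, contradiction. A monic cubic over Q with no rational root is irreducible (any nontrivial factorization would include a linear factor). Hence x^3 - 1160 is the minimal polynomial of α, and in particular [Q(α):Q] = 3.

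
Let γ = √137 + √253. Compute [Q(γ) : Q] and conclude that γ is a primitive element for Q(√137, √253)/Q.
[Q(γ) : Q] = 4 (equivalently, Q(γ) = Q(√137, √253))

Obviously Q(γ) ⊆ Q(√137, √253), and [Q(√137, √253):Q] = 4 (since 137, 253 are distinct squarefree integers > 1 with 34661 not a perfect square). To show equality we compute the minimal polynomial of γ. From γ = √137 + √253: γ^2 = 137 + 2√(34661) + 253 = 390 + 2√(34661), so γ^2 - 390 = 2√(34661); squaring, (γ^2 - 390)^2 = 4·34661, i.e. γ^4 - 780γ^2 + 152100 - 138644 = 0, i.e. γ^4 - 780γ^2 + 13456 = 0. So γ is a root of x^4 - 780x^2 + 13456. This polynomial is irreducible over Q: it has no rational root (each ±√137 ± √253 is irrational), and any factorization into two quadratics over Q would force √(34661) ∈ Q (pairing opposite roots) or √137, √253 ∈ Q (other pairings), all impossible. Hence [Q(γ):Q] = 4 = [Q(√137, √253):Q], so Q(γ) = Q(√137, √253).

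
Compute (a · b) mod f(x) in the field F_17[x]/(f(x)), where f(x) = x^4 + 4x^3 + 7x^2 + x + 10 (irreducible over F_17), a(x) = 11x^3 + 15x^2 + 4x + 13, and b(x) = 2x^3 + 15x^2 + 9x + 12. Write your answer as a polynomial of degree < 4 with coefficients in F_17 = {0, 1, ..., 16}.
a · b ≡ 4x^3 + 15x^2 + 8x + 4 (mod f(x))

Multiply in F_17[x]: a(x)·b(x) = (11x^3 + 15x^2 + 4x + 13)·(2x^3 + 15x^2 + 9x + 12) = 5x^6 + 8x^5 + 9x^4 + 13x^3 + 3x^2 + 12x + 3. This has degree ≥ 4, so divide by f(x) over F_17: 5x^6 + 8x^5 + 9x^4 + 13x^3 + 3x^2 + 12x + 3 = (5x^2 + 5x + 5)·(x^4 + 4x^3 + 7x^2 + x + 10) + (4x^3 + 15x^2 + 8x + 4). Hence a·b ≡ 4x^3 + 15x^2 + 8x + 4 (mod f). (F_17[x]/(f) is a field with 17^4 = 83521 elements since f is irreducible of degree 4.)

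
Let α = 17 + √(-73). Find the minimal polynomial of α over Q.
m_α(x) = x^2 - 34x + 362

From α - 17 = √(-73), squaring gives (α - 17)^2 = -73, i.e. α^2 - 34α + 289 = -73, so α^2 - 34α + 362 = 0. The discriminant of x^2 - 34x + 362 is (-34)^2 - 4·(362) = 1156 - 1448 = -292, and 4·(-73) is not a perfect square in Q since -73 is squarefree and ≠ 1. Hence x^2 - 34x + 362 is irreducible over Q and is the minimal polynomial of α.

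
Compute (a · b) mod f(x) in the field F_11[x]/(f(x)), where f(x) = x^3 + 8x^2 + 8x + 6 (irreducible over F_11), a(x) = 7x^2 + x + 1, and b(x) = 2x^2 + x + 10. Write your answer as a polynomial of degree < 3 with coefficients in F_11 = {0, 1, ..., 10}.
a · b ≡ 4x^2 + 3x + 1 (mod f(x))

Multiply in F_11[x]: a(x)·b(x) = (7x^2 + x + 1)·(2x^2 + x + 10) = 3x^4 + 9x^3 + 7x^2 + 10. This has degree ≥ 3, so divide by f(x) over F_11: 3x^4 + 9x^3 + 7x^2 + 10 = (3x + 7)·(x^3 + 8x^2 + 8x + 6) + (4x^2 + 3x + 1). Hence a·b ≡ 4x^2 + 3x + 1 (mod f). (F_11[x]/(f) is a field with 11^3 = 1331 elements since f is irreducible of degree 3.)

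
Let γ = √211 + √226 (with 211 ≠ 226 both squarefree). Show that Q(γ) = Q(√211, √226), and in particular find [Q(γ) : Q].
[Q(γ) : Q] = 4 (equivalently, Q(γ) = Q(√211, √226))

Obviously Q(γ) ⊆ Q(√211, √226), and [Q(√211, √226):Q] = 4 (since 211, 226 are distinct squarefree integers > 1 with 47686 not a perfect square). To show equality we compute the minimal polynomial of γ. From γ = √211 + √226: γ^2 = 211 + 2√(47686) + 226 = 437 + 2√(47686), so γ^2 - 437 = 2√(47686); squaring, (γ^2 - 437)^2 = 4·47686, i.e. γ^4 - 874γ^2 + 190969 - 190744 = 0, i.e. γ^4 - 874γ^2 + 225 = 0. So γ is a root of x^4 - 874x^2 + 225. This polynomial is irreducible over Q: it has no rational root (each ±√211 ± √226 is irrational), and any factorization into two quadratics over Q would force √(47686) ∈ Q (pairing opposite roots) or √211, √226 ∈ Q (other pairings), all impossible. Hence [Q(γ):Q] = 4 = [Q(√211, √226):Q], so Q(γ) = Q(√211, √226).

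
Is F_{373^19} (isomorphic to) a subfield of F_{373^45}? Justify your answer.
No: F_{373^19} is not a subfield of F_{373^45}

F_{p^m} embeds in F_{p^n} iff m | n. Here 19 ∤ 45 (since 45 = 2·19 + 7 with remainder 7 ≠ 0), so F_{373^19} is not a subfield of F_{373^45}. Equivalently: if it were, the tower law would give 19 = [F_{373^19}:F_373] dividing [F_{373^45}:F_373] = 45, contradiction.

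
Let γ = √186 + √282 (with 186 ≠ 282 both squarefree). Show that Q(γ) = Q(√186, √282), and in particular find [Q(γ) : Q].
[Q(γ) : Q] = 4 (equivalently, Q(γ) = Q(√186, √282))

Obviously Q(γ) ⊆ Q(√186, √282), and [Q(√186, √282):Q] = 4 (since 186, 282 are distinct squarefree integers > 1 with 52452 not a perfect square). To show equality we compute the minimal polynomial of γ. From γ = √186 + √282: γ^2 = 186 + 2√(52452) + 282 = 468 + 2√(52452), so γ^2 - 468 = 2√(52452); squaring, (γ^2 - 468)^2 = 4·52452, i.e. γ^4 - 936γ^2 + 219024 - 209808 = 0, i.e. γ^4 - 936γ^2 + 9216 = 0. So γ is a root of x^4 - 936x^2 + 9216. This polynomial is irreducible over Q: it has no rational root (each ±√186 ± √282 is irrational), and any factorization into two quadratics over Q would force √(52452) ∈ Q (pairing opposite roots) or √186, √282 ∈ Q (other pairings), all impossible. Hence [Q(γ):Q] = 4 = [Q(√186, √282):Q], so Q(γ) = Q(√186, √282).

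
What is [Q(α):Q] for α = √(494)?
[Q(α):Q] = 2

[Q(α):Q] equals the degree of the minimal polynomial of α. Here α^2 = 494 and x^2 - 494 is irreducible (d = 494 is squarefree, ≠ 1, hence not a square), so deg(m_α) = 2. Thus [Q(α):Q] = 2.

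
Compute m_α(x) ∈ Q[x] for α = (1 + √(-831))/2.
m_α(x) = x^2 - x + 208

From 2α - 1 = √(-831), squaring gives (2α - 1)^2 = -831, i.e. 4α^2 - 4α + 1 = -831, so α^2 - α + (1 + 831)/4 = 0. Since -831 ≡ 1 (mod 4), (1 + 831)/4 = 208 ∈ Z. The polynomial x^2 - x + 208 has discriminant 1 - 4·(208) = -831, which is not a perfect square in Q (d = -831 is squarefree and ≠ 1), so x^2 - x + 208 is irreducible over Q. It is the minimal polynomial of α.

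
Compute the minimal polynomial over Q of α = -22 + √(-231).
m_α(x) = x^2 + 44x + 715

From α + 22 = √(-231), squaring gives (α + 22)^2 = -231, i.e. α^2 + 44α + 484 = -231, so α^2 + 44α + 715 = 0. The discriminant of x^2 + 44x + 715 is (44)^2 - 4·(715) = 1936 - 2860 = -924, and 4·(-231) is not a perfect square in Q since -231 is squarefree and ≠ 1. Hence x^2 + 44x + 715 is irreducible over Q and is the minimal polynomial of α.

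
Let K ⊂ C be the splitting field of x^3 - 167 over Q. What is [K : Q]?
[K : Q] = 6

The roots of x^3 - 167 are ∛167, ω∛167, ω^2∛167 where ω = e^(2πi/3) is a primitive cube root of unity, so K = Q(∛167, ω). Now [Q(∛167):Q] = 3 (since 167 is not a perfect cube, x^3 - 167 is irreducible) and [Q(ω):Q] = 2. Both 2 and 3 divide [K:Q], and [K:Q] ≤ 3·2 = 6, so [K:Q] = 6. (Equivalently: Q(∛167) ⊂ R but ω ∉ R, so [K : Q(∛167)] = 2.)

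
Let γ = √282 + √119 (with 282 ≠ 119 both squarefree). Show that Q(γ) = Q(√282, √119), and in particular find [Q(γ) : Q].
[Q(γ) : Q] = 4 (equivalently, Q(γ) = Q(√282, √119))

Obviously Q(γ) ⊆ Q(√282, √119), and [Q(√282, √119):Q] = 4 (since 282, 119 are distinct squarefree integers > 1 with 33558 not a perfect square). To show equality we compute the minimal polynomial of γ. From γ = √282 + √119: γ^2 = 282 + 2√(33558) + 119 = 401 + 2√(33558), so γ^2 - 401 = 2√(33558); squaring, (γ^2 - 401)^2 = 4·33558, i.e. γ^4 - 802γ^2 + 160801 - 134232 = 0, i.e. γ^4 - 802γ^2 + 26569 = 0. So γ is a root of x^4 - 802x^2 + 26569. This polynomial is irreducible over Q: it has no rational root (each ±√282 ± √119 is irrational), and any factorization into two quadratics over Q would force √(33558) ∈ Q (pairing opposite roots) or √282, √119 ∈ Q (other pairings), all impossible. Hence [Q(γ):Q] = 4 = [Q(√282, √119):Q], so Q(γ) = Q(√282, √119).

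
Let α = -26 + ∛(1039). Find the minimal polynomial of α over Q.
m_α(x) = x^3 + 78x^2 + 2028x + 16537

Set β = α + 26 = ∛(1039), so β^3 = 1039. Then (α + 26)^3 - 1039 = 0, i.e. α is a root of g(x) = (x + 26)^3 - 1039 = x^3 + 78x^2 + 2028x + 16537. Since g(x) = h(x + 26) where h(x) = x^3 - 1039, and h is irreducible over Q (because 1039 is not a perfect cube, so h has no rational root, and a monic cubic with no rational root is irreducible), g is also irreducible (irreducibility is preserved under the substitution x → x + 26). Hence m_α(x) = x^3 + 78x^2 + 2028x + 16537.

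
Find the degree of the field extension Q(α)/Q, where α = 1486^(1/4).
[Q(α):Q] = 4

α is a root of x^4 - 1486. By Eisenstein's criterion at the prime p = 2 (which divides the constant term 1486 but p^2 = 4 does not, since 1486 is squarefree), x^4 - 1486 is irreducible over Q. Hence [Q(α):Q] = 4.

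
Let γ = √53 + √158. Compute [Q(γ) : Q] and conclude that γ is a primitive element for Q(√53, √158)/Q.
[Q(γ) : Q] = 4 (equivalently, Q(γ) = Q(√53, √158))

Obviously Q(γ) ⊆ Q(√53, √158), and [Q(√53, √158):Q] = 4 (since 53, 158 are distinct squarefree integers > 1 with 8374 not a perfect square). To show equality we compute the minimal polynomial of γ. From γ = √53 + √158: γ^2 = 53 + 2√(8374) + 158 = 211 + 2√(8374), so γ^2 - 211 = 2√(8374); squaring, (γ^2 - 211)^2 = 4·8374, i.e. γ^4 - 422γ^2 + 44521 - 33496 = 0, i.e. γ^4 - 422γ^2 + 11025 = 0. So γ is a root of x^4 - 422x^2 + 11025. This polynomial is irreducible over Q: it has no rational root (each ±√53 ± √158 is irrational), and any factorization into two quadratics over Q would force √(8374) ∈ Q (pairing opposite roots) or √53, √158 ∈ Q (other pairings), all impossible. Hence [Q(γ):Q] = 4 = [Q(√53, √158):Q], so Q(γ) = Q(√53, √158).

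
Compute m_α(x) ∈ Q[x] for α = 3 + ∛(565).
m_α(x) = x^3 - 9x^2 + 27x - 592

Set β = α - 3 = ∛(565), so β^3 = 565. Then (α - 3)^3 - 565 = 0, i.e. α is a root of g(x) = (x - 3)^3 - 565 = x^3 - 9x^2 + 27x - 592. Since g(x) = h(x - 3) where h(x) = x^3 - 565, and h is irreducible over Q (because 565 is not a perfect cube, so h has no rational root, and a monic cubic with no rational root is irreducible), g is also irreducible (irreducibility is preserved under the substitution x → x - 3). Hence m_α(x) = x^3 - 9x^2 + 27x - 592.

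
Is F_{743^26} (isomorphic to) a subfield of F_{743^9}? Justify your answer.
No: F_{743^26} is not a subfield of F_{743^9}

F_{p^m} embeds in F_{p^n} iff m | n. Here 26 ∤ 9 (since 9 = 0·26 + 9 with remainder 9 ≠ 0), so F_{743^26} is not a subfield of F_{743^9}. Equivalently: if it were, the tower law would give 26 = [F_{743^26}:F_743] dividing [F_{743^9}:F_743] = 9, contradiction.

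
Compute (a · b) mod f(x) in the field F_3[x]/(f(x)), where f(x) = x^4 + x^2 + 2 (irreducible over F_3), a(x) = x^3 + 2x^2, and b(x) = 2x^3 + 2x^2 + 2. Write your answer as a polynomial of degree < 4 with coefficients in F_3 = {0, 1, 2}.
a · b ≡ 2x^3 + x^2 + 2 (mod f(x))

Multiply in F_3[x]: a(x)·b(x) = (x^3 + 2x^2)·(2x^3 + 2x^2 + 2) = 2x^6 + x^4 + 2x^3 + x^2. This has degree ≥ 4, so divide by f(x) over F_3: 2x^6 + x^4 + 2x^3 + x^2 = (2x^2 + 2)·(x^4 + x^2 + 2) + (2x^3 + x^2 + 2). Hence a·b ≡ 2x^3 + x^2 + 2 (mod f). (F_3[x]/(f) is a field with 3^4 = 81 elements since f is irreducible of degree 4.)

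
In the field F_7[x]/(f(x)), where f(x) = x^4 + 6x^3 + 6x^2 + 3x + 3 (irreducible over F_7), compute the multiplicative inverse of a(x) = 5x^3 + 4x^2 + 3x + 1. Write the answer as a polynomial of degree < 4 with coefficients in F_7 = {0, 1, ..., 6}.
a(x)^(-1) ≡ 6x^3 + 2x^2 + 5x + 2 (mod f(x))

Since f is irreducible over F_7, F_7[x]/(f) is a field and a(x) ≠ 0 has an inverse. Apply the extended Euclidean algorithm to f(x) and a(x) in F_7[x]: f(x) = (3x + 3)·a(x) + (6x^2 + 5x);  a(x) = (2x + 6)·(6x^2 + 5x) + (x + 1);  (6x^2 + 5x) = (6x + 6)·(x + 1) + (1). The last nonzero remainder is the constant 1 = gcd(f, a) in F_7. Back-substituting through the division chain expresses 1 = s(x)·a(x) + t(x)·f(x) with s(x) ≡ 6x^3 + 2x^2 + 5x + 2 (mod f), so a(x)^(-1) ≡ s(x) = 6x^3 + 2x^2 + 5x + 2 (mod f). Check: (5x^3 + 4x^2 + 3x + 1)·(6x^3 + 2x^2 + 5x + 2) = 2x^6 + 6x^5 + 2x^4 + 4x^2 + 4x + 2 ≡ 1 (mod x^4 + 6x^3 + 6x^2 + 3x + 3).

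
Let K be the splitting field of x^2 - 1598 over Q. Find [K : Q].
[K : Q] = 2

f(x) = x^2 - 1598 factors as (x - √1598)(x + √1598). The splitting field is K = Q(√1598). Since 1598 is squarefree and > 1, it is not a perfect square, so x^2 - 1598 is irreducible over Q and [Q(√1598) : Q] = 2. Hence [K : Q] = 2.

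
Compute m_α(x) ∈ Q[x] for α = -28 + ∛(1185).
m_α(x) = x^3 + 84x^2 + 2352x + 20767

Set β = α + 28 = ∛(1185), so β^3 = 1185. Then (α + 28)^3 - 1185 = 0, i.e. α is a root of g(x) = (x + 28)^3 - 1185 = x^3 + 84x^2 + 2352x + 20767. Since g(x) = h(x + 28) where h(x) = x^3 - 1185, and h is irreducible over Q (because 1185 is not a perfect cube, so h has no rational root, and a monic cubic with no rational root is irreducible), g is also irreducible (irreducibility is preserved under the substitution x → x + 28). Hence m_α(x) = x^3 + 84x^2 + 2352x + 20767.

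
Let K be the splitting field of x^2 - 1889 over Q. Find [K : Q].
[K : Q] = 2

f(x) = x^2 - 1889 factors as (x - √1889)(x + √1889). The splitting field is K = Q(√1889). Since 1889 is squarefree and > 1, it is not a perfect square, so x^2 - 1889 is irreducible over Q and [Q(√1889) : Q] = 2. Hence [K : Q] = 2.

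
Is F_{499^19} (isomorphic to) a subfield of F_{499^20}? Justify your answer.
No: F_{499^19} is not a subfield of F_{499^20}

F_{p^m} embeds in F_{p^n} iff m | n. Here 19 ∤ 20 (since 20 = 1·19 + 1 with remainder 1 ≠ 0), so F_{499^19} is not a subfield of F_{499^20}. Equivalently: if it were, the tower law would give 19 = [F_{499^19}:F_499] dividing [F_{499^20}:F_499] = 20, contradiction.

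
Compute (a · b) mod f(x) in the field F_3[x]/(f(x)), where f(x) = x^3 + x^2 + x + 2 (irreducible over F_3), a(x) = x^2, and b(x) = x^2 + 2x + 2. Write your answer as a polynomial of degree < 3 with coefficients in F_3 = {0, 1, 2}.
a · b ≡ 1 (mod f(x))

Multiply in F_3[x]: a(x)·b(x) = (x^2)·(x^2 + 2x + 2) = x^4 + 2x^3 + 2x^2. This has degree ≥ 3, so divide by f(x) over F_3: x^4 + 2x^3 + 2x^2 = (x + 1)·(x^3 + x^2 + x + 2) + (1). Hence a·b ≡ 1 (mod f). (F_3[x]/(f) is a field with 3^3 = 27 elements since f is irreducible of degree 3.)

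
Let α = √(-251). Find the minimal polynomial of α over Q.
m_α(x) = x^2 + 251

α satisfies α^2 + 251 = 0, so x^2 + 251 annihilates α. Since d = -251 is squarefree and ≠ 1, it is not a perfect square in Q, so x^2 + 251 has no rational root and is therefore irreducible over Q (a degree-2 polynomial over a field is irreducible iff it has no root). Hence m_α(x) = x^2 + 251.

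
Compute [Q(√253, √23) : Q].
[Q(√253, √23) : Q] = 4

[Q(√253):Q] = 2 (min poly x^2 - 253, irreducible since 253 is squarefree > 1). For the top step, suppose √23 ∈ Q(√253), say √23 = c + d√253 with c, d ∈ Q. Squaring: 23 = c^2 + 253d^2 + 2cd√253. Since √253 ∉ Q this forces 2cd = 0. If d = 0 then √23 = c ∈ Q, contradicting 23 squarefree > 1. If c = 0 then 23 = 253d^2, so 253·23 = (253d)^2 is a perfect square in Q — but 253·23 = 5819 is not a perfect square (since 253 and 23 are distinct squarefree integers). Contradiction. Hence √23 ∉ Q(√253), so x^2 - 23 stays irreducible over Q(√253) and [Q(√253, √23) : Q(√253)] = 2. By the tower law, [Q(√253, √23) : Q] = 2 · 2 = 4.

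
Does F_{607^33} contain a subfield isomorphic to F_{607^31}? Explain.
No: F_{607^31} is not a subfield of F_{607^33}

F_{p^m} embeds in F_{p^n} iff m | n. Here 31 ∤ 33 (since 33 = 1·31 + 2 with remainder 2 ≠ 0), so F_{607^31} is not a subfield of F_{607^33}. Equivalently: if it were, the tower law would give 31 = [F_{607^31}:F_607] dividing [F_{607^33}:F_607] = 33, contradiction.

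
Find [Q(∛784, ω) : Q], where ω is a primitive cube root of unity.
[Q(∛784, ω) : Q] = 6

[Q(∛784):Q] = 3 (min poly x^3 - 784, irreducible since 784 is not a perfect cube). [Q(ω):Q] = 2 (min poly x^2 + x + 1). Since Q(∛784) ⊂ R and ω ∉ R, we have ω ∉ Q(∛784), so x^2 + x + 1 remains irreducible over Q(∛784) and [Q(∛784, ω) : Q(∛784)] = 2. By the tower law, [Q(∛784, ω) : Q] = 3 · 2 = 6. (In fact Q(∛784, ω) is the splitting field of x^3 - 784 over Q.)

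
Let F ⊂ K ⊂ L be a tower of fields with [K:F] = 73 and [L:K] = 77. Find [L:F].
[L:F] = 5621

The tower law says that for any tower of field extensions F ⊂ K ⊂ L with finite degrees, [L:F] = [L:K] · [K:F]. Here this gives [L:F] = 77 · 73 = 5621.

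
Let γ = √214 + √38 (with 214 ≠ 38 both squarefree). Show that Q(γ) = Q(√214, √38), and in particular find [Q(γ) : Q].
[Q(γ) : Q] = 4 (equivalently, Q(γ) = Q(√214, √38))

Obviously Q(γ) ⊆ Q(√214, √38), and [Q(√214, √38):Q] = 4 (since 214, 38 are distinct squarefree integers > 1 with 8132 not a perfect square). To show equality we compute the minimal polynomial of γ. From γ = √214 + √38: γ^2 = 214 + 2√(8132) + 38 = 252 + 2√(8132), so γ^2 - 252 = 2√(8132); squaring, (γ^2 - 252)^2 = 4·8132, i.e. γ^4 - 504γ^2 + 63504 - 32528 = 0, i.e. γ^4 - 504γ^2 + 30976 = 0. So γ is a root of x^4 - 504x^2 + 30976. This polynomial is irreducible over Q: it has no rational root (each ±√214 ± √38 is irrational), and any factorization into two quadratics over Q would force √(8132) ∈ Q (pairing opposite roots) or √214, √38 ∈ Q (other pairings), all impossible. Hence [Q(γ):Q] = 4 = [Q(√214, √38):Q], so Q(γ) = Q(√214, √38).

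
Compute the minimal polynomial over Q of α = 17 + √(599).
m_α(x) = x^2 - 34x - 310

From α - 17 = √(599), squaring gives (α - 17)^2 = 599, i.e. α^2 - 34α + 289 = 599, so α^2 - 34α - 310 = 0. The discriminant of x^2 - 34x - 310 is (-34)^2 - 4·(-310) = 1156 + 1240 = 2396, and 4·(599) is not a perfect square in Q since 599 is squarefree and ≠ 1. Hence x^2 - 34x - 310 is irreducible over Q and is the minimal polynomial of α.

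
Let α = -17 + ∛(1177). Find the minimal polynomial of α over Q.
m_α(x) = x^3 + 51x^2 + 867x + 3736

Set β = α + 17 = ∛(1177), so β^3 = 1177. Then (α + 17)^3 - 1177 = 0, i.e. α is a root of g(x) = (x + 17)^3 - 1177 = x^3 + 51x^2 + 867x + 3736. Since g(x) = h(x + 17) where h(x) = x^3 - 1177, and h is irreducible over Q (because 1177 is not a perfect cube, so h has no rational root, and a monic cubic with no rational root is irreducible), g is also irreducible (irreducibility is preserved under the substitution x → x + 17). Hence m_α(x) = x^3 + 51x^2 + 867x + 3736.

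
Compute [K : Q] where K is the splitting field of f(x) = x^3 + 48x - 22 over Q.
[K : Q] = 6

By the rational root test, any rational root of the monic integer polynomial f(x) = x^3 + 48x - 22 must be an integer dividing the constant term -22, i.e. one of ±{1, 2, 11, 22}. Evaluating: f(1) = 27, f(-1) = -71, f(2) = 82, f(-2) = -126, f(11) = 1837, f(-11) = -1881, f(22) = 11682, f(-22) = -11726; none is 0, so f has no rational root and is therefore irreducible over Q (a cubic with no linear factor over a field is irreducible). For an irreducible cubic, the Galois group is A_3 or S_3 according as the discriminant disc(f) = -4a^3 - 27b^2 = -4·(48)^3 - 27·(-22)^2 = -455436 is or is not a square in Q. Here disc(f) = -455436 is not a perfect square in Q, so the Galois group of f over Q is not contained in A_3 and must be all of S_3. The splitting field has degree |S_3| = 6 over Q, so [K : Q] = 6.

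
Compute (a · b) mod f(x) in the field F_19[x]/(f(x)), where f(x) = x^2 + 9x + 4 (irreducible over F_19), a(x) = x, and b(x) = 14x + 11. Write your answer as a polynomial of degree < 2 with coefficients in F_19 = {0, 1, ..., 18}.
a · b ≡ 18x + 1 (mod f(x))

Multiply in F_19[x]: a(x)·b(x) = (x)·(14x + 11) = 14x^2 + 11x. This has degree ≥ 2, so divide by f(x) over F_19: 14x^2 + 11x = (14)·(x^2 + 9x + 4) + (18x + 1). Hence a·b ≡ 18x + 1 (mod f). (F_19[x]/(f) is a field with 19^2 = 361 elements since f is irreducible of degree 2.)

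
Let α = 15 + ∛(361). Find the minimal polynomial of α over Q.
m_α(x) = x^3 - 45x^2 + 675x - 3736

Set β = α - 15 = ∛(361), so β^3 = 361. Then (α - 15)^3 - 361 = 0, i.e. α is a root of g(x) = (x - 15)^3 - 361 = x^3 - 45x^2 + 675x - 3736. Since g(x) = h(x - 15) where h(x) = x^3 - 361, and h is irreducible over Q (because 361 is not a perfect cube, so h has no rational root, and a monic cubic with no rational root is irreducible), g is also irreducible (irreducibility is preserved under the substitution x → x - 15). Hence m_α(x) = x^3 - 45x^2 + 675x - 3736.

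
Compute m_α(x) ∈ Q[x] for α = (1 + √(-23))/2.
m_α(x) = x^2 - x + 6

From 2α - 1 = √(-23), squaring gives (2α - 1)^2 = -23, i.e. 4α^2 - 4α + 1 = -23, so α^2 - α + (1 + 23)/4 = 0. Since -23 ≡ 1 (mod 4), (1 + 23)/4 = 6 ∈ Z. The polynomial x^2 - x + 6 has discriminant 1 - 4·(6) = -23, which is not a perfect square in Q (d = -23 is squarefree and ≠ 1), so x^2 - x + 6 is irreducible over Q. It is the minimal polynomial of α.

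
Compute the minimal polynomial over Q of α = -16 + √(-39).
m_α(x) = x^2 + 32x + 295

From α + 16 = √(-39), squaring gives (α + 16)^2 = -39, i.e. α^2 + 32α + 256 = -39, so α^2 + 32α + 295 = 0. The discriminant of x^2 + 32x + 295 is (32)^2 - 4·(295) = 1024 - 1180 = -156, and 4·(-39) is not a perfect square in Q since -39 is squarefree and ≠ 1. Hence x^2 + 32x + 295 is irreducible over Q and is the minimal polynomial of α.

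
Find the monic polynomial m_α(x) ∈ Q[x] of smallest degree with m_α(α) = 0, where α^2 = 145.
m_α(x) = x^2 - 145

α satisfies α^2 - 145 = 0, so x^2 - 145 annihilates α. Since d = 145 is squarefree and ≠ 1, it is not a perfect square in Q, so x^2 - 145 has no rational root and is therefore irreducible over Q (a degree-2 polynomial over a field is irreducible iff it has no root). Hence m_α(x) = x^2 - 145.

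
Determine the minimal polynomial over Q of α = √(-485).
m_α(x) = x^2 + 485

α satisfies α^2 + 485 = 0, so x^2 + 485 annihilates α. Since d = -485 is squarefree and ≠ 1, it is not a perfect square in Q, so x^2 + 485 has no rational root and is therefore irreducible over Q (a degree-2 polynomial over a field is irreducible iff it has no root). Hence m_α(x) = x^2 + 485.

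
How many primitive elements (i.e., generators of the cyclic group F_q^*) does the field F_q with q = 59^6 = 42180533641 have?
There are φ(42180533640) = 9249085440 primitive elements

F_q^* is cyclic of order q - 1 = 42180533640. A cyclic group of order m has exactly φ(m) generators. Here m = 42180533640 = 2^3 · 3^2 · 5 · 7 · 29 · 163 · 3541, so the number of primitive elements is φ(42180533640) = 9249085440.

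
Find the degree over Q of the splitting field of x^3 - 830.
[K : Q] = 6

The roots of x^3 - 830 are ∛830, ω∛830, ω^2∛830 where ω = e^(2πi/3) is a primitive cube root of unity, so K = Q(∛830, ω). Now [Q(∛830):Q] = 3 (since 830 is not a perfect cube, x^3 - 830 is irreducible) and [Q(ω):Q] = 2. Both 2 and 3 divide [K:Q], and [K:Q] ≤ 3·2 = 6, so [K:Q] = 6. (Equivalently: Q(∛830) ⊂ R but ω ∉ R, so [K : Q(∛830)] = 2.)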